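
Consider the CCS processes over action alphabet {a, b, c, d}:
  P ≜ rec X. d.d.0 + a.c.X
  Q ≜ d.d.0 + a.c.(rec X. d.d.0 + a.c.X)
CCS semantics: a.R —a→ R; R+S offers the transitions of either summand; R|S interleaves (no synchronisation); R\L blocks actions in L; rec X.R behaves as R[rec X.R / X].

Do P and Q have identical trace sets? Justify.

P's transition system — 4 states:
  u0 = rec X. d.d.0 + a.c.X :: —a→ u1, —d→ u2
  u1 = c.(rec X. d.d.0 + a.c.X) :: —c→ u0
  u2 = d.0 :: —d→ u3
  u3 = 0 :: deadlocked
Q's transition system — 5 states:
  v0 = d.d.0 + a.c.(rec X. d.d.0 + a.c.X) :: —a→ v1, —d→ v2
  v1 = c.(rec X. d.d.0 + a.c.X) :: —c→ v3
  v2 = d.0 :: —d→ v4
  v3 = rec X. d.d.0 + a.c.X :: —a→ v1, —d→ v2
  v4 = 0 :: deadlocked
Coarsest stable partition (strong bisimilarity classes):
  B0 = {u0, v0, v3}
  B1 = {u2, v2}
  B2 = {u3, v4}
  B3 = {u1, v1}
u0 ∈ B0, v0 ∈ B0 → same block
Bisimilar ⇒ trace-equivalent.

YES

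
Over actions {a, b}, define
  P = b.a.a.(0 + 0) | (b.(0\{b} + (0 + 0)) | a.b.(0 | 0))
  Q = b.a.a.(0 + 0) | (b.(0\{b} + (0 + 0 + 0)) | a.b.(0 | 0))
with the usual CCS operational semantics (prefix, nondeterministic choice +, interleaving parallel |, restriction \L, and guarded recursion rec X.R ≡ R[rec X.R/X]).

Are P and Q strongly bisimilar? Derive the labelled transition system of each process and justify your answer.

LTS(P): 24 reachable states
  p0 = b.a.a.(0 + 0) | (b.(0\{b} + (0 + 0)) | a.b.(0 | 0)) :: =a=> p1, =b=> p2, =b=> p3
  p1 = b.a.a.(0 + 0) | (b.(0\{b} + (0 + 0)) | b.(0 | 0)) :: =b=> p4, =b=> p5, =b=> p6
  p2 = a.a.(0 + 0) | (b.(0\{b} + (0 + 0)) | a.b.(0 | 0)) :: =a=> p4, =a=> p7, =b=> p8
  p3 = b.a.a.(0 + 0) | ((0\{b} + (0 + 0)) | a.b.(0 | 0)) :: =a=> p5, =b=> p8
  p4 = a.a.(0 + 0) | (b.(0\{b} + (0 + 0)) | b.(0 | 0)) :: =a=> p9, =b=> p10, =b=> p11
  p5 = b.a.a.(0 + 0) | ((0\{b} + (0 + 0)) | b.(0 | 0)) :: =b=> p10, =b=> p12
  p6 = b.a.a.(0 + 0) | (b.(0\{b} + (0 + 0)) | (0 | 0)) :: =b=> p11, =b=> p12
  p7 = a.(0 + 0) | (b.(0\{b} + (0 + 0)) | a.b.(0 | 0)) :: =a=> p13, =a=> p9, =b=> p14
  p8 = a.a.(0 + 0) | ((0\{b} + (0 + 0)) | a.b.(0 | 0)) :: =a=> p10, =a=> p14
  p9 = a.(0 + 0) | (b.(0\{b} + (0 + 0)) | b.(0 | 0)) :: =a=> p15, =b=> p16, =b=> p17
  p10 = a.a.(0 + 0) | ((0\{b} + (0 + 0)) | b.(0 | 0)) :: =a=> p16, =b=> p18
  p11 = a.a.(0 + 0) | (b.(0\{b} + (0 + 0)) | (0 | 0)) :: =a=> p17, =b=> p18
  p12 = b.a.a.(0 + 0) | ((0\{b} + (0 + 0)) | (0 | 0)) :: =b=> p18
  p13 = (0 + 0) | (b.(0\{b} + (0 + 0)) | a.b.(0 | 0)) :: =a=> p15, =b=> p19
  p14 = a.(0 + 0) | ((0\{b} + (0 + 0)) | a.b.(0 | 0)) :: =a=> p16, =a=> p19
  p15 = (0 + 0) | (b.(0\{b} + (0 + 0)) | b.(0 | 0)) :: =b=> p20, =b=> p21
  p16 = a.(0 + 0) | ((0\{b} + (0 + 0)) | b.(0 | 0)) :: =a=> p20, =b=> p22
  p17 = a.(0 + 0) | (b.(0\{b} + (0 + 0)) | (0 | 0)) :: =a=> p21, =b=> p22
  p18 = a.a.(0 + 0) | ((0\{b} + (0 + 0)) | (0 | 0)) :: =a=> p22
  p19 = (0 + 0) | ((0\{b} + (0 + 0)) | a.b.(0 | 0)) :: =a=> p20
  p20 = (0 + 0) | ((0\{b} + (0 + 0)) | b.(0 | 0)) :: =b=> p23
  p21 = (0 + 0) | (b.(0\{b} + (0 + 0)) | (0 | 0)) :: =b=> p23
  p22 = a.(0 + 0) | ((0\{b} + (0 + 0)) | (0 | 0)) :: =a=> p23
  p23 = (0 + 0) | ((0\{b} + (0 + 0)) | (0 | 0)) :: ·
LTS(Q): 24 reachable states
  q0 = b.a.a.(0 + 0) | (b.(0\{b} + (0 + 0 + 0)) | a.b.(0 | 0)) :: =a=> q1, =b=> q2, =b=> q3
  q1 = b.a.a.(0 + 0) | (b.(0\{b} + (0 + 0 + 0)) | b.(0 | 0)) :: =b=> q4, =b=> q5, =b=> q6
  q2 = a.a.(0 + 0) | (b.(0\{b} + (0 + 0 + 0)) | a.b.(0 | 0)) :: =a=> q4, =a=> q7, =b=> q8
  q3 = b.a.a.(0 + 0) | ((0\{b} + (0 + 0 + 0)) | a.b.(0 | 0)) :: =a=> q5, =b=> q8
  q4 = a.a.(0 + 0) | (b.(0\{b} + (0 + 0 + 0)) | b.(0 | 0)) :: =a=> q9, =b=> q10, =b=> q11
  q5 = b.a.a.(0 + 0) | ((0\{b} + (0 + 0 + 0)) | b.(0 | 0)) :: =b=> q10, =b=> q12
  q6 = b.a.a.(0 + 0) | (b.(0\{b} + (0 + 0 + 0)) | (0 | 0)) :: =b=> q11, =b=> q12
  q7 = a.(0 + 0) | (b.(0\{b} + (0 + 0 + 0)) | a.b.(0 | 0)) :: =a=> q13, =a=> q9, =b=> q14
  q8 = a.a.(0 + 0) | ((0\{b} + (0 + 0 + 0)) | a.b.(0 | 0)) :: =a=> q10, =a=> q14
  q9 = a.(0 + 0) | (b.(0\{b} + (0 + 0 + 0)) | b.(0 | 0)) :: =a=> q15, =b=> q16, =b=> q17
  q10 = a.a.(0 + 0) | ((0\{b} + (0 + 0 + 0)) | b.(0 | 0)) :: =a=> q16, =b=> q18
  q11 = a.a.(0 + 0) | (b.(0\{b} + (0 + 0 + 0)) | (0 | 0)) :: =a=> q17, =b=> q18
  q12 = b.a.a.(0 + 0) | ((0\{b} + (0 + 0 + 0)) | (0 | 0)) :: =b=> q18
  q13 = (0 + 0) | (b.(0\{b} + (0 + 0 + 0)) | a.b.(0 | 0)) :: =a=> q15, =b=> q19
  q14 = a.(0 + 0) | ((0\{b} + (0 + 0 + 0)) | a.b.(0 | 0)) :: =a=> q16, =a=> q19
  q15 = (0 + 0) | (b.(0\{b} + (0 + 0 + 0)) | b.(0 | 0)) :: =b=> q20, =b=> q21
  q16 = a.(0 + 0) | ((0\{b} + (0 + 0 + 0)) | b.(0 | 0)) :: =a=> q20, =b=> q22
  q17 = a.(0 + 0) | (b.(0\{b} + (0 + 0 + 0)) | (0 | 0)) :: =a=> q21, =b=> q22
  q18 = a.a.(0 + 0) | ((0\{b} + (0 + 0 + 0)) | (0 | 0)) :: =a=> q22
  q19 = (0 + 0) | ((0\{b} + (0 + 0 + 0)) | a.b.(0 | 0)) :: =a=> q20
  q20 = (0 + 0) | ((0\{b} + (0 + 0 + 0)) | b.(0 | 0)) :: =b=> q23
  q21 = (0 + 0) | (b.(0\{b} + (0 + 0 + 0)) | (0 | 0)) :: =b=> q23
  q22 = a.(0 + 0) | ((0\{b} + (0 + 0 + 0)) | (0 | 0)) :: =a=> q23
  q23 = (0 + 0) | ((0\{b} + (0 + 0 + 0)) | (0 | 0)) :: ·
Bisimilarity quotient blocks:
  B0 = {p0, q0}
  B1 = {p3, q3}
  B2 = {p5, p6, q5, q6}
  B3 = {p10, p11, q10, q11}
  B4 = {p18, q18}
  B5 = {p22, q22}
  B6 = {p23, q23}
  B7 = {p16, p17, q16, q17}
  B8 = {p20, p21, q20, q21}
  B9 = {p12, q12}
  B10 = {p8, q8}
  B11 = {p14, q14}
  B12 = {p19, q19}
  B13 = {p1, q1}
  B14 = {p4, q4}
  B15 = {p9, q9}
  B16 = {p15, q15}
  B17 = {p2, q2}
  B18 = {p7, q7}
  B19 = {p13, q13}
p0 ∈ B0, q0 ∈ B0 → same block

YES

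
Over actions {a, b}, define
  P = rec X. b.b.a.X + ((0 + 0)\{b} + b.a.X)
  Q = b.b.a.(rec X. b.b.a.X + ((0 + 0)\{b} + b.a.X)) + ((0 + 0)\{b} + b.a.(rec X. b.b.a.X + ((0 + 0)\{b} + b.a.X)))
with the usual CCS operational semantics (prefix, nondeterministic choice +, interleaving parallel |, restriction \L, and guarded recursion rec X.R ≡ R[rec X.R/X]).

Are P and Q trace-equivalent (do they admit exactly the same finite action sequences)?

LTS(P): 3 reachable states
  u0 = rec X. b.b.a.X + ((0 + 0)\{b} + b.a.X) has moves -b-> u1, -b-> u2
  u1 = a.(rec X. b.b.a.X + ((0 + 0)\{b} + b.a.X)) has moves -a-> u0
  u2 = b.a.(rec X. b.b.a.X + ((0 + 0)\{b} + b.a.X)) has moves -b-> u1
LTS(Q): 4 reachable states
  v0 = b.b.a.(rec X. b.b.a.X + ((0 + 0)\{b} + b.a.X)) + ((0 + 0)\{b} + b.a.(rec X. b.b.a.X + ((0 + 0)\{b} + b.a.X))) has moves -b-> v1, -b-> v2
  v1 = a.(rec X. b.b.a.X + ((0 + 0)\{b} + b.a.X)) has moves -a-> v3
  v2 = b.a.(rec X. b.b.a.X + ((0 + 0)\{b} + b.a.X)) has moves -b-> v1
  v3 = rec X. b.b.a.X + ((0 + 0)\{b} + b.a.X) has moves -b-> v1, -b-> v2
Partition-refinement fixed point:
  B0 = {u0, v0, v3}
  B1 = {u2, v2}
  B2 = {u1, v1}
u0 ∈ B0, v0 ∈ B0 → same block
Bisimilar ⇒ trace-equivalent.

YES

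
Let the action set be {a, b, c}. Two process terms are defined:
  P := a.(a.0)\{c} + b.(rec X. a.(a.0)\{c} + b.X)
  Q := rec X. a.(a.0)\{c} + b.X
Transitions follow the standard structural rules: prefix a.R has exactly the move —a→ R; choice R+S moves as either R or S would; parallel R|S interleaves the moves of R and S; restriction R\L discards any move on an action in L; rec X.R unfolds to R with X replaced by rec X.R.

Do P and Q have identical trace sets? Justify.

trace-equivalent

LTS(P): 4 reachable states
  p0 = a.(a.0)\{c} + b.(rec X. a.(a.0)\{c} + b.X) :: —a→ p1, —b→ p2
  p1 = (a.0)\{c} :: —a→ p3
  p2 = rec X. a.(a.0)\{c} + b.X :: —a→ p1, —b→ p2
  p3 = 0\{c} :: ·
LTS(Q): 3 reachable states
  q0 = rec X. a.(a.0)\{c} + b.X :: —a→ q1, —b→ q0
  q1 = (a.0)\{c} :: —a→ q2
  q2 = 0\{c} :: ·
Coarsest stable partition (strong bisimilarity classes):
  B0 = {p0, p2, q0}
  B1 = {p1, q1}
  B2 = {p3, q2}
p0 ∈ B0, q0 ∈ B0 → same block
Bisimilar ⇒ trace-equivalent.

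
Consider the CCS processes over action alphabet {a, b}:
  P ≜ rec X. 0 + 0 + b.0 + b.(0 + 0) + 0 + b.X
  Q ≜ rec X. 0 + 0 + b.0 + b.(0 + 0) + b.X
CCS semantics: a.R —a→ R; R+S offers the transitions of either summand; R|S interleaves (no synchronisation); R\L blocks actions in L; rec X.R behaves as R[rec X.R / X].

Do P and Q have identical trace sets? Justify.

LTS(P): 3 reachable states
  m0 = rec X. 0 + 0 + b.0 + b.(0 + 0) + 0 + b.X has moves ··b··> m0, ··b··> m1, ··b··> m2
  m1 = 0 has moves stopped
  m2 = 0 + 0 has moves stopped
LTS(Q): 3 reachable states
  n0 = rec X. 0 + 0 + b.0 + b.(0 + 0) + b.X has moves ··b··> n0, ··b··> n1, ··b··> n2
  n1 = 0 has moves stopped
  n2 = 0 + 0 has moves stopped
Coarsest stable partition (strong bisimilarity classes):
  B0 = {m0, n0}
  B1 = {m1, m2, n1, n2}
m0 ∈ B0, n0 ∈ B0 → same block
Bisimilar ⇒ trace-equivalent.

trace-equivalent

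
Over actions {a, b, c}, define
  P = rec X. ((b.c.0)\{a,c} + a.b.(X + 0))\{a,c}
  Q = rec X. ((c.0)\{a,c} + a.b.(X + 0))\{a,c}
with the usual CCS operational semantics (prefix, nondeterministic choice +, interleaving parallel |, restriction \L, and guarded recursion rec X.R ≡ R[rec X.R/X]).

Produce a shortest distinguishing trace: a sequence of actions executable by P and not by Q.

P's transition system — 2 states:
  u0 = rec X. ((b.c.0)\{a,c} + a.b.(X + 0))\{a,c} has moves ··b··> u1
  u1 = (c.0)\{a,c}\{a,c} has moves ∅
Q's transition system — 1 states:
  v0 = rec X. ((c.0)\{a,c} + a.b.(X + 0))\{a,c} has moves ∅
Trace ⟨b⟩ through P, begin at {u0}:
  after b @ step 1: {u1}
  ✓ P
Trace ⟨b⟩ through Q, begin at {v0}:
  after b @ step 1: no successor for Q

b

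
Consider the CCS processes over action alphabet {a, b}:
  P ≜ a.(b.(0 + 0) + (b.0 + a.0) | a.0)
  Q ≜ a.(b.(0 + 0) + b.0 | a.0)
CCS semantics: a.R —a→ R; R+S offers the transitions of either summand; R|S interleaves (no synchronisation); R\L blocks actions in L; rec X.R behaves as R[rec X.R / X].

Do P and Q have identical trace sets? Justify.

traces(P) ≠ traces(Q) — witness ⟨aaa⟩

Reachable graph of P (6 states):
  m0 = a.(b.(0 + 0) + (b.0 + a.0) | a.0) | -a-> m1
  m1 = b.(0 + 0) + (b.0 + a.0) | a.0 | -a-> m2, -a-> m3, -b-> m3, -b-> m4
  m2 = (b.0 + a.0) | 0 | -a-> m5, -b-> m5
  m3 = 0 | a.0 | -a-> m5
  m4 = 0 + 0 | ·
  m5 = 0 | 0 | ·
Reachable graph of Q (6 states):
  n0 = a.(b.(0 + 0) + b.0 | a.0) | -a-> n1
  n1 = b.(0 + 0) + b.0 | a.0 | -a-> n2, -b-> n3, -b-> n4
  n2 = b.0 | 0 | -b-> n5
  n3 = 0 + 0 | ·
  n4 = 0 | a.0 | -a-> n5
  n5 = 0 | 0 | ·
Trace ⟨aaa⟩ through P, begin at {m0}:
  after a @ step 1: {m1}
  after a @ step 2: {m2, m3}
  after a @ step 3: {m5}
  — P admits the full trace.
Trace ⟨aaa⟩ through Q, begin at {n0}:
  after a @ step 1: {n1}
  after a @ step 2: {n2}
  after a @ step 3: ∅ (Q stuck)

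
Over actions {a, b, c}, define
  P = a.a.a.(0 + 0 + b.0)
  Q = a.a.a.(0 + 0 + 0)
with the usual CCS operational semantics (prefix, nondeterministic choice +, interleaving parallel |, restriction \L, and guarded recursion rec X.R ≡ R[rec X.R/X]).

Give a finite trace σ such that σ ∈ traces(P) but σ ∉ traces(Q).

P's transition system — 5 states:
  p0 = a.a.a.(0 + 0 + b.0) :: ··a··> p1
  p1 = a.a.(0 + 0 + b.0) :: ··a··> p2
  p2 = a.(0 + 0 + b.0) :: ··a··> p3
  p3 = 0 + 0 + b.0 :: ··b··> p4
  p4 = 0 :: stopped
Q's transition system — 4 states:
  q0 = a.a.a.(0 + 0 + 0) :: ··a··> q1
  q1 = a.a.(0 + 0 + 0) :: ··a··> q2
  q2 = a.(0 + 0 + 0) :: ··a··> q3
  q3 = 0 + 0 + 0 :: stopped
Trace ⟨aaab⟩ through P, begin at {p0}:
  [1] a ⇒ {p1}
  [2] a ⇒ {p2}
  [3] a ⇒ {p3}
  [4] b ⇒ {p4}
  — P admits the full trace.
Trace ⟨aaab⟩ through Q, begin at {q0}:
  [1] a ⇒ {q1}
  [2] a ⇒ {q2}
  [3] a ⇒ {q3}
  [4] b ⇒ ∅ (Q stuck)

aaab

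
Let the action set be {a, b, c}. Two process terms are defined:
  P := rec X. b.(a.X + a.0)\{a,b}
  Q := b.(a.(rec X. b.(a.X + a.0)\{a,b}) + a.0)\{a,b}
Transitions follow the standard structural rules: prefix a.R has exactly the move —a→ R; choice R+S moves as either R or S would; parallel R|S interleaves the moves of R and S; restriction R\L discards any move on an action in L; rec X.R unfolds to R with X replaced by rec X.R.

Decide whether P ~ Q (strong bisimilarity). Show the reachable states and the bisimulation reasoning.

P's transition system — 2 states:
  m0 = rec X. b.(a.X + a.0)\{a,b} ⊢ —b→ m1
  m1 = (a.(rec X. b.(a.X + a.0)\{a,b}) + a.0)\{a,b} ⊢ ∅
Q's transition system — 2 states:
  n0 = b.(a.(rec X. b.(a.X + a.0)\{a,b}) + a.0)\{a,b} ⊢ —b→ n1
  n1 = (a.(rec X. b.(a.X + a.0)\{a,b}) + a.0)\{a,b} ⊢ ∅
Coarsest stable partition (strong bisimilarity classes):
  B0 = {m0, n0}
  B1 = {m1, n1}
m0 ∈ B0, n0 ∈ B0 → same block

YES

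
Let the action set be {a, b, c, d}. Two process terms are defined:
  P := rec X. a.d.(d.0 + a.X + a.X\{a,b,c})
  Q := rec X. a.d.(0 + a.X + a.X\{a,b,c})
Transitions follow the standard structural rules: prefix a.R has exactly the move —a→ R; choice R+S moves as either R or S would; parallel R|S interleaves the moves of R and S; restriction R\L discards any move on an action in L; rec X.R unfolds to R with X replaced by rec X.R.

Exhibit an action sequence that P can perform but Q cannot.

P's transition system — 5 states:
  u0 = rec X. a.d.(d.0 + a.X + a.X\{a,b,c}) → ··a··> u1
  u1 = d.(d.0 + a.(rec X. a.d.(d.0 + a.X + a.X\{a,b,c})) + a.(rec X. a.d.(d.0 + a.X + a.X\{a,b,c}))\{a,b,c}) → ··d··> u2
  u2 = d.0 + a.(rec X. a.d.(d.0 + a.X + a.X\{a,b,c})) + a.(rec X. a.d.(d.0 + a.X + a.X\{a,b,c}))\{a,b,c} → ··a··> u0, ··a··> u3, ··d··> u4
  u3 = (rec X. a.d.(d.0 + a.X + a.X\{a,b,c}))\{a,b,c} → ∅
  u4 = 0 → ∅
Q's transition system — 4 states:
  v0 = rec X. a.d.(0 + a.X + a.X\{a,b,c}) → ··a··> v1
  v1 = d.(0 + a.(rec X. a.d.(0 + a.X + a.X\{a,b,c})) + a.(rec X. a.d.(0 + a.X + a.X\{a,b,c}))\{a,b,c}) → ··d··> v2
  v2 = 0 + a.(rec X. a.d.(0 + a.X + a.X\{a,b,c})) + a.(rec X. a.d.(0 + a.X + a.X\{a,b,c}))\{a,b,c} → ··a··> v0, ··a··> v3
  v3 = (rec X. a.d.(0 + a.X + a.X\{a,b,c}))\{a,b,c} → ∅
Run σ = ⟨add⟩ on P: start {u0}
  after a @ step 1: {u1}
  after d @ step 2: {u2}
  after d @ step 3: {u4}
  — P admits the full trace.
Run σ = ⟨add⟩ on Q: start {v0}
  after a @ step 1: {v1}
  after d @ step 2: {v2}
  after d @ step 3: ∅ (Q stuck)

add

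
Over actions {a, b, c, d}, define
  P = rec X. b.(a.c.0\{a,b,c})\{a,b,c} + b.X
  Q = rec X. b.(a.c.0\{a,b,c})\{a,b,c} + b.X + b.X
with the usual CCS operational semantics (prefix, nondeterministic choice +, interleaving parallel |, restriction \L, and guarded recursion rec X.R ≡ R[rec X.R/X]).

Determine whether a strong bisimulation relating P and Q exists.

YES

LTS(P): 2 reachable states
  s0 = rec X. b.(a.c.0\{a,b,c})\{a,b,c} + b.X → —b→ s0, —b→ s1
  s1 = (a.c.0\{a,b,c})\{a,b,c} → stopped
LTS(Q): 2 reachable states
  t0 = rec X. b.(a.c.0\{a,b,c})\{a,b,c} + b.X + b.X → —b→ t0, —b→ t1
  t1 = (a.c.0\{a,b,c})\{a,b,c} → stopped
Bisimilarity quotient blocks:
  B0 = {s0, t0}
  B1 = {s1, t1}
s0 ∈ B0, t0 ∈ B0 → same block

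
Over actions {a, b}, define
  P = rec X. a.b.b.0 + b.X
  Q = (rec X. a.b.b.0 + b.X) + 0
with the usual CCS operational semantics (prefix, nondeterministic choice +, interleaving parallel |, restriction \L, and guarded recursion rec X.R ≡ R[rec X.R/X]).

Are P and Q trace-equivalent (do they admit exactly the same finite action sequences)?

P's transition system — 4 states:
  m0 = rec X. a.b.b.0 + b.X :: -a-> m1, -b-> m0
  m1 = b.b.0 :: -b-> m2
  m2 = b.0 :: -b-> m3
  m3 = 0 :: stopped
Q's transition system — 5 states:
  n0 = (rec X. a.b.b.0 + b.X) + 0 :: -a-> n1, -b-> n2
  n1 = b.b.0 :: -b-> n3
  n2 = rec X. a.b.b.0 + b.X :: -a-> n1, -b-> n2
  n3 = b.0 :: -b-> n4
  n4 = 0 :: stopped
Coarsest stable partition (strong bisimilarity classes):
  B0 = {m0, n0, n2}
  B1 = {m1, n1}
  B2 = {m2, n3}
  B3 = {m3, n4}
m0 ∈ B0, n0 ∈ B0 → same block
Bisimilar ⇒ trace-equivalent.

trace-equivalent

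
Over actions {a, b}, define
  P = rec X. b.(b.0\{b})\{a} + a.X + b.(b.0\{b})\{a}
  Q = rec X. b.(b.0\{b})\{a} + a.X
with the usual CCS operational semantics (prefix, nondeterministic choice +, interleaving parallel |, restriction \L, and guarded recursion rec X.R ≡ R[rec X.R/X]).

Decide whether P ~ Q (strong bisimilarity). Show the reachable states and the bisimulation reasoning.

P ~ Q

Reachable graph of P (3 states):
  u0 = rec X. b.(b.0\{b})\{a} + a.X + b.(b.0\{b})\{a} ⊢ --a--▸ u0, --b--▸ u1
  u1 = (b.0\{b})\{a} ⊢ --b--▸ u2
  u2 = 0\{b}\{a} ⊢ deadlocked
Reachable graph of Q (3 states):
  v0 = rec X. b.(b.0\{b})\{a} + a.X ⊢ --a--▸ v0, --b--▸ v1
  v1 = (b.0\{b})\{a} ⊢ --b--▸ v2
  v2 = 0\{b}\{a} ⊢ deadlocked
Coarsest stable partition (strong bisimilarity classes):
  B0 = {u0, v0}
  B1 = {u1, v1}
  B2 = {u2, v2}
u0 ∈ B0, v0 ∈ B0 → same block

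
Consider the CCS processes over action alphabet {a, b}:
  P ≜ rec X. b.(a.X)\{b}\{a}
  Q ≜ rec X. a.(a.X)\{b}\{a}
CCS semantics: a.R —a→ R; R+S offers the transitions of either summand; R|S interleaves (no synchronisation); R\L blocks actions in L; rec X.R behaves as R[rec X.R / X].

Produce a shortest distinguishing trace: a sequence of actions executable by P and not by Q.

Reachable graph of P (2 states):
  m0 = rec X. b.(a.X)\{b}\{a} ⊢ ··b··> m1
  m1 = (a.(rec X. b.(a.X)\{b}\{a}))\{b}\{a} ⊢ (no moves)
Reachable graph of Q (2 states):
  n0 = rec X. a.(a.X)\{b}\{a} ⊢ ··a··> n1
  n1 = (a.(rec X. a.(a.X)\{b}\{a}))\{b}\{a} ⊢ (no moves)
Trace ⟨b⟩ through P, begin at {m0}:
  step 1 (b): {m1}
  — P admits the full trace.
Trace ⟨b⟩ through Q, begin at {n0}:
  step 1 (b): ∅  — Q cannot continue

b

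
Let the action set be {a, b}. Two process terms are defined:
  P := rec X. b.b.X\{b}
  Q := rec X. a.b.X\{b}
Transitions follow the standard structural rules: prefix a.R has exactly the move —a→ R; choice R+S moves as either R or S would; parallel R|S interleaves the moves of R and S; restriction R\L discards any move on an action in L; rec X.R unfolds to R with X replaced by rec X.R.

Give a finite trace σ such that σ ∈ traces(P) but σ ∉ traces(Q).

b

Reachable graph of P (3 states):
  p0 = rec X. b.b.X\{b} :: --b--▸ p1
  p1 = b.(rec X. b.b.X\{b})\{b} :: --b--▸ p2
  p2 = (rec X. b.b.X\{b})\{b} :: (no moves)
Reachable graph of Q (4 states):
  q0 = rec X. a.b.X\{b} :: --a--▸ q1
  q1 = b.(rec X. a.b.X\{b})\{b} :: --b--▸ q2
  q2 = (rec X. a.b.X\{b})\{b} :: --a--▸ q3
  q3 = (b.(rec X. a.b.X\{b})\{b})\{b} :: (no moves)
Trace ⟨b⟩ through P, begin at {p0}:
  step 1 (b): {p1}
  — P admits the full trace.
Trace ⟨b⟩ through Q, begin at {q0}:
  step 1 (b): no successor for Q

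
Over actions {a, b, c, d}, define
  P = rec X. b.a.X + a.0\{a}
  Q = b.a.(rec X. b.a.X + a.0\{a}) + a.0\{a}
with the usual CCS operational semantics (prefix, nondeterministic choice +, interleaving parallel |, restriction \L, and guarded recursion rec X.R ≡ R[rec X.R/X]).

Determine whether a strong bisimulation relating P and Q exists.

P's transition system — 3 states:
  m0 = rec X. b.a.X + a.0\{a} → —a→ m1, —b→ m2
  m1 = 0\{a} → ·
  m2 = a.(rec X. b.a.X + a.0\{a}) → —a→ m0
Q's transition system — 4 states:
  n0 = b.a.(rec X. b.a.X + a.0\{a}) + a.0\{a} → —a→ n1, —b→ n2
  n1 = 0\{a} → ·
  n2 = a.(rec X. b.a.X + a.0\{a}) → —a→ n3
  n3 = rec X. b.a.X + a.0\{a} → —a→ n1, —b→ n2
Partition-refinement fixed point:
  B0 = {m0, n0, n3}
  B1 = {m2, n2}
  B2 = {m1, n1}
m0 ∈ B0, n0 ∈ B0 → same block

P ~ Q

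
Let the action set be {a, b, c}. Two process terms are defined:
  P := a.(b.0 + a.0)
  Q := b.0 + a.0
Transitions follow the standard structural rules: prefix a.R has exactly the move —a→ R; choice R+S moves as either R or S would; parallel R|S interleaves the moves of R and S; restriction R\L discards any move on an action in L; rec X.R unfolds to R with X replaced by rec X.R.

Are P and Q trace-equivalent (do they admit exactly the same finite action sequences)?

traces(P) ≠ traces(Q) — witness ⟨aa⟩

P's transition system — 3 states:
  u0 = a.(b.0 + a.0) → -a-> u1
  u1 = b.0 + a.0 → -a-> u2, -b-> u2
  u2 = 0 → ∅
Q's transition system — 2 states:
  v0 = b.0 + a.0 → -a-> v1, -b-> v1
  v1 = 0 → ∅
Run σ = ⟨aa⟩ on P: start {u0}
  step 1 (a): {u1}
  step 2 (a): {u2}
  ✓ P
Run σ = ⟨aa⟩ on Q: start {v0}
  step 1 (a): {v1}
  step 2 (a): ∅ (Q stuck)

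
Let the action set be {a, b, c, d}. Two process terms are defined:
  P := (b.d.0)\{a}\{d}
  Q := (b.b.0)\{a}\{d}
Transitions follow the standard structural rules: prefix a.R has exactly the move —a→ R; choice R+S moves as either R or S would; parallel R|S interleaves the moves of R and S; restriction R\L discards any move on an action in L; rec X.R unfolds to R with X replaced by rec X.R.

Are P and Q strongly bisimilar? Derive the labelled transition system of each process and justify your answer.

LTS(P): 2 reachable states
  s0 = (b.d.0)\{a}\{d} → =b=> s1
  s1 = (d.0)\{a}\{d} → stopped
LTS(Q): 3 reachable states
  t0 = (b.b.0)\{a}\{d} → =b=> t1
  t1 = (b.0)\{a}\{d} → =b=> t2
  t2 = 0\{a}\{d} → stopped
Coarsest stable partition (strong bisimilarity classes):
  B0 = {s0, t1}
  B1 = {s1, t2}
  B2 = {t0}
s0 ∈ B0, t0 ∈ B2 → different blocks

P ≁ Q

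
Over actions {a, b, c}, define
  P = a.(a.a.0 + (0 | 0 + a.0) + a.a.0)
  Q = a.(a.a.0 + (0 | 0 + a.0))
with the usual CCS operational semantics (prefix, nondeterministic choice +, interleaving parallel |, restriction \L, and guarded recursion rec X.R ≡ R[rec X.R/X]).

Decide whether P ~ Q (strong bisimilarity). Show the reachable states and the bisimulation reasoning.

LTS(P): 4 reachable states
  s0 = a.(a.a.0 + (0 | 0 + a.0) + a.a.0) has moves --a--▸ s1
  s1 = a.a.0 + (0 | 0 + a.0) + a.a.0 has moves --a--▸ s2, --a--▸ s3
  s2 = 0 has moves ∅
  s3 = a.0 has moves --a--▸ s2
LTS(Q): 4 reachable states
  t0 = a.(a.a.0 + (0 | 0 + a.0)) has moves --a--▸ t1
  t1 = a.a.0 + (0 | 0 + a.0) has moves --a--▸ t2, --a--▸ t3
  t2 = 0 has moves ∅
  t3 = a.0 has moves --a--▸ t2
Coarsest stable partition (strong bisimilarity classes):
  B0 = {s0, t0}
  B1 = {s1, t1}
  B2 = {s2, t2}
  B3 = {s3, t3}
s0 ∈ B0, t0 ∈ B0 → same block

bisimilar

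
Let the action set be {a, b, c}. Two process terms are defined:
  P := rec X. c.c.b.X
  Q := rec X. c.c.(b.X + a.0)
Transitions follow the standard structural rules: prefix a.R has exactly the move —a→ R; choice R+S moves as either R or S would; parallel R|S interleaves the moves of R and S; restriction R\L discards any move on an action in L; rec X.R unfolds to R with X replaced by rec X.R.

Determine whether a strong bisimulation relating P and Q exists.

P's transition system — 3 states:
  p0 = rec X. c.c.b.X ⊢ --c--▸ p1
  p1 = c.b.(rec X. c.c.b.X) ⊢ --c--▸ p2
  p2 = b.(rec X. c.c.b.X) ⊢ --b--▸ p0
Q's transition system — 4 states:
  q0 = rec X. c.c.(b.X + a.0) ⊢ --c--▸ q1
  q1 = c.(b.(rec X. c.c.(b.X + a.0)) + a.0) ⊢ --c--▸ q2
  q2 = b.(rec X. c.c.(b.X + a.0)) + a.0 ⊢ --a--▸ q3, --b--▸ q0
  q3 = 0 ⊢ ∅
Coarsest stable partition (strong bisimilarity classes):
  B0 = {p0}
  B1 = {p1}
  B2 = {p2}
  B3 = {q0}
  B4 = {q1}
  B5 = {q2}
  B6 = {q3}
p0 ∈ B0, q0 ∈ B3 → different blocks

NO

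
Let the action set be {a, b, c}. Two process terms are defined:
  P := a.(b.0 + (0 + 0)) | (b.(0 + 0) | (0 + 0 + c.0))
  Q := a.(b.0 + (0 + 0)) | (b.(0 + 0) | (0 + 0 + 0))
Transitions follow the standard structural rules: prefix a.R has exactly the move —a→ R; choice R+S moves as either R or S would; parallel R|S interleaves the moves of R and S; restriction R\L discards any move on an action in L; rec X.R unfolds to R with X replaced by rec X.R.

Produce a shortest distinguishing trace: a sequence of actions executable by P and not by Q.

c

Reachable graph of P (12 states):
  u0 = a.(b.0 + (0 + 0)) | (b.(0 + 0) | (0 + 0 + c.0)) :: -a-> u1, -b-> u2, -c-> u3
  u1 = (b.0 + (0 + 0)) | (b.(0 + 0) | (0 + 0 + c.0)) :: -b-> u4, -b-> u5, -c-> u6
  u2 = a.(b.0 + (0 + 0)) | ((0 + 0) | (0 + 0 + c.0)) :: -a-> u4, -c-> u7
  u3 = a.(b.0 + (0 + 0)) | (b.(0 + 0) | 0) :: -a-> u6, -b-> u7
  u4 = (b.0 + (0 + 0)) | ((0 + 0) | (0 + 0 + c.0)) :: -b-> u8, -c-> u9
  u5 = 0 | (b.(0 + 0) | (0 + 0 + c.0)) :: -b-> u8, -c-> u10
  u6 = (b.0 + (0 + 0)) | (b.(0 + 0) | 0) :: -b-> u10, -b-> u9
  u7 = a.(b.0 + (0 + 0)) | ((0 + 0) | 0) :: -a-> u9
  u8 = 0 | ((0 + 0) | (0 + 0 + c.0)) :: -c-> u11
  u9 = (b.0 + (0 + 0)) | ((0 + 0) | 0) :: -b-> u11
  u10 = 0 | (b.(0 + 0) | 0) :: -b-> u11
  u11 = 0 | ((0 + 0) | 0) :: stopped
Reachable graph of Q (6 states):
  v0 = a.(b.0 + (0 + 0)) | (b.(0 + 0) | (0 + 0 + 0)) :: -a-> v1, -b-> v2
  v1 = (b.0 + (0 + 0)) | (b.(0 + 0) | (0 + 0 + 0)) :: -b-> v3, -b-> v4
  v2 = a.(b.0 + (0 + 0)) | ((0 + 0) | (0 + 0 + 0)) :: -a-> v3
  v3 = (b.0 + (0 + 0)) | ((0 + 0) | (0 + 0 + 0)) :: -b-> v5
  v4 = 0 | (b.(0 + 0) | (0 + 0 + 0)) :: -b-> v5
  v5 = 0 | ((0 + 0) | (0 + 0 + 0)) :: stopped
Run σ = ⟨c⟩ on P: start {u0}
  step 1 (c): {u3}
  P completes σ.
Run σ = ⟨c⟩ on Q: start {v0}
  step 1 (c): ∅  — Q cannot continue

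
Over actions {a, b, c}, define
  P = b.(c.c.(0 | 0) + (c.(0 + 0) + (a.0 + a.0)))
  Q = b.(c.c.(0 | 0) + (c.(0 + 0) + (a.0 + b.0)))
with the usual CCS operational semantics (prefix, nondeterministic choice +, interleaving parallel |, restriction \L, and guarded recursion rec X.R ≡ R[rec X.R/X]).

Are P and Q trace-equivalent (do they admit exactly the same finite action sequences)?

Reachable graph of P (6 states):
  p0 = b.(c.c.(0 | 0) + (c.(0 + 0) + (a.0 + a.0))) ⊢ —b→ p1
  p1 = c.c.(0 | 0) + (c.(0 + 0) + (a.0 + a.0)) ⊢ —a→ p2, —c→ p3, —c→ p4
  p2 = 0 ⊢ ·
  p3 = 0 + 0 ⊢ ·
  p4 = c.(0 | 0) ⊢ —c→ p5
  p5 = 0 | 0 ⊢ ·
Reachable graph of Q (6 states):
  q0 = b.(c.c.(0 | 0) + (c.(0 + 0) + (a.0 + b.0))) ⊢ —b→ q1
  q1 = c.c.(0 | 0) + (c.(0 + 0) + (a.0 + b.0)) ⊢ —a→ q2, —b→ q2, —c→ q3, —c→ q4
  q2 = 0 ⊢ ·
  q3 = 0 + 0 ⊢ ·
  q4 = c.(0 | 0) ⊢ —c→ q5
  q5 = 0 | 0 ⊢ ·
Run σ = ⟨bb⟩ on Q: start {q0}
  step 1 (b): {q1}
  step 2 (b): {q2}
  — Q admits the full trace.
Run σ = ⟨bb⟩ on P: start {p0}
  step 1 (b): {p1}
  step 2 (b): ∅ (P stuck)

trace-distinct — witness ⟨bb⟩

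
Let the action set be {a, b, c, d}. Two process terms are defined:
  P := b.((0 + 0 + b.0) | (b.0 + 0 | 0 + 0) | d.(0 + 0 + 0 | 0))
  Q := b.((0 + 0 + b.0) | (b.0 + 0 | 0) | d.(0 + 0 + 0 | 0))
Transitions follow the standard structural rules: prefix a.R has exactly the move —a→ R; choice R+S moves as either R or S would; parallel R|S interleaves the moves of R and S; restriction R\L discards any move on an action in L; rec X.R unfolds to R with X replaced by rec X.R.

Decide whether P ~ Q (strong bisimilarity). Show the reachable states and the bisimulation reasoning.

LTS(P): 9 reachable states
  p0 = b.((0 + 0 + b.0) | (b.0 + 0 | 0 + 0) | d.(0 + 0 + 0 | 0)) has moves =b=> p1
  p1 = (0 + 0 + b.0) | (b.0 + 0 | 0 + 0) | d.(0 + 0 + 0 | 0) has moves =b=> p2, =b=> p3, =d=> p4
  p2 = (0 + 0 + b.0) | 0 | d.(0 + 0 + 0 | 0) has moves =b=> p5, =d=> p6
  p3 = 0 | (b.0 + 0 | 0 + 0) | d.(0 + 0 + 0 | 0) has moves =b=> p5, =d=> p7
  p4 = (0 + 0 + b.0) | (b.0 + 0 | 0 + 0) | (0 + 0 + 0 | 0) has moves =b=> p6, =b=> p7
  p5 = 0 | 0 | d.(0 + 0 + 0 | 0) has moves =d=> p8
  p6 = (0 + 0 + b.0) | 0 | (0 + 0 + 0 | 0) has moves =b=> p8
  p7 = 0 | (b.0 + 0 | 0 + 0) | (0 + 0 + 0 | 0) has moves =b=> p8
  p8 = 0 | 0 | (0 + 0 + 0 | 0) has moves deadlocked
LTS(Q): 9 reachable states
  q0 = b.((0 + 0 + b.0) | (b.0 + 0 | 0) | d.(0 + 0 + 0 | 0)) has moves =b=> q1
  q1 = (0 + 0 + b.0) | (b.0 + 0 | 0) | d.(0 + 0 + 0 | 0) has moves =b=> q2, =b=> q3, =d=> q4
  q2 = (0 + 0 + b.0) | 0 | d.(0 + 0 + 0 | 0) has moves =b=> q5, =d=> q6
  q3 = 0 | (b.0 + 0 | 0) | d.(0 + 0 + 0 | 0) has moves =b=> q5, =d=> q7
  q4 = (0 + 0 + b.0) | (b.0 + 0 | 0) | (0 + 0 + 0 | 0) has moves =b=> q6, =b=> q7
  q5 = 0 | 0 | d.(0 + 0 + 0 | 0) has moves =d=> q8
  q6 = (0 + 0 + b.0) | 0 | (0 + 0 + 0 | 0) has moves =b=> q8
  q7 = 0 | (b.0 + 0 | 0) | (0 + 0 + 0 | 0) has moves =b=> q8
  q8 = 0 | 0 | (0 + 0 + 0 | 0) has moves deadlocked
Coarsest stable partition (strong bisimilarity classes):
  B0 = {p0, q0}
  B1 = {p1, q1}
  B2 = {p4, q4}
  B3 = {p6, p7, q6, q7}
  B4 = {p8, q8}
  B5 = {p2, p3, q2, q3}
  B6 = {p5, q5}
p0 ∈ B0, q0 ∈ B0 → same block

bisimilar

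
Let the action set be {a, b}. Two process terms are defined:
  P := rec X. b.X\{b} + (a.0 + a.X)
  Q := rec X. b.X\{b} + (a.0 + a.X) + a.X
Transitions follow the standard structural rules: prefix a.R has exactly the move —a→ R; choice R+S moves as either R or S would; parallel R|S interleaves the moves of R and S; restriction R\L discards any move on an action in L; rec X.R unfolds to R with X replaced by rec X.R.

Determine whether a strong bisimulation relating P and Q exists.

bisimilar

P's transition system — 4 states:
  m0 = rec X. b.X\{b} + (a.0 + a.X) has moves =a=> m0, =a=> m1, =b=> m2
  m1 = 0 has moves ∅
  m2 = (rec X. b.X\{b} + (a.0 + a.X))\{b} has moves =a=> m2, =a=> m3
  m3 = 0\{b} has moves ∅
Q's transition system — 4 states:
  n0 = rec X. b.X\{b} + (a.0 + a.X) + a.X has moves =a=> n0, =a=> n1, =b=> n2
  n1 = 0 has moves ∅
  n2 = (rec X. b.X\{b} + (a.0 + a.X) + a.X)\{b} has moves =a=> n2, =a=> n3
  n3 = 0\{b} has moves ∅
Coarsest stable partition (strong bisimilarity classes):
  B0 = {m0, n0}
  B1 = {m1, m3, n1, n3}
  B2 = {m2, n2}
m0 ∈ B0, n0 ∈ B0 → same block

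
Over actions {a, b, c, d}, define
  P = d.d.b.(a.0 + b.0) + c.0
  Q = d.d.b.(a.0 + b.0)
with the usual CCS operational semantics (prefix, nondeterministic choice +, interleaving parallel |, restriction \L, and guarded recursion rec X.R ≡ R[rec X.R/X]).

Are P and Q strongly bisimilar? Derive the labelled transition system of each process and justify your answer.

LTS(P): 5 reachable states
  u0 = d.d.b.(a.0 + b.0) + c.0 :: —c→ u1, —d→ u2
  u1 = 0 :: stopped
  u2 = d.b.(a.0 + b.0) :: —d→ u3
  u3 = b.(a.0 + b.0) :: —b→ u4
  u4 = a.0 + b.0 :: —a→ u1, —b→ u1
LTS(Q): 5 reachable states
  v0 = d.d.b.(a.0 + b.0) :: —d→ v1
  v1 = d.b.(a.0 + b.0) :: —d→ v2
  v2 = b.(a.0 + b.0) :: —b→ v3
  v3 = a.0 + b.0 :: —a→ v4, —b→ v4
  v4 = 0 :: stopped
Bisimilarity quotient blocks:
  B0 = {u0}
  B1 = {u1, v4}
  B2 = {u2, v1}
  B3 = {u3, v2}
  B4 = {u4, v3}
  B5 = {v0}
u0 ∈ B0, v0 ∈ B5 → different blocks

NO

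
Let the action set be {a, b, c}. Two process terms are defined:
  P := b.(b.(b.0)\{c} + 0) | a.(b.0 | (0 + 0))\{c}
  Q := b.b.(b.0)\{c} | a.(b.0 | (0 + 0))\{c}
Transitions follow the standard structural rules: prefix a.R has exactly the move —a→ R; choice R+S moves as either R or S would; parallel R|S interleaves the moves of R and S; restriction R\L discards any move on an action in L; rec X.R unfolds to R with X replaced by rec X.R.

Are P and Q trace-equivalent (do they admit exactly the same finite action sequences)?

Reachable graph of P (12 states):
  s0 = b.(b.(b.0)\{c} + 0) | a.(b.0 | (0 + 0))\{c} :: -a-> s1, -b-> s2
  s1 = b.(b.(b.0)\{c} + 0) | (b.0 | (0 + 0))\{c} :: -b-> s3, -b-> s4
  s2 = (b.(b.0)\{c} + 0) | a.(b.0 | (0 + 0))\{c} :: -a-> s3, -b-> s5
  s3 = (b.(b.0)\{c} + 0) | (b.0 | (0 + 0))\{c} :: -b-> s6, -b-> s7
  s4 = b.(b.(b.0)\{c} + 0) | (0 | (0 + 0))\{c} :: -b-> s6
  s5 = (b.0)\{c} | a.(b.0 | (0 + 0))\{c} :: -a-> s7, -b-> s8
  s6 = (b.(b.0)\{c} + 0) | (0 | (0 + 0))\{c} :: -b-> s9
  s7 = (b.0)\{c} | (b.0 | (0 + 0))\{c} :: -b-> s10, -b-> s9
  s8 = 0\{c} | a.(b.0 | (0 + 0))\{c} :: -a-> s10
  s9 = (b.0)\{c} | (0 | (0 + 0))\{c} :: -b-> s11
  s10 = 0\{c} | (b.0 | (0 + 0))\{c} :: -b-> s11
  s11 = 0\{c} | (0 | (0 + 0))\{c} :: ·
Reachable graph of Q (12 states):
  t0 = b.b.(b.0)\{c} | a.(b.0 | (0 + 0))\{c} :: -a-> t1, -b-> t2
  t1 = b.b.(b.0)\{c} | (b.0 | (0 + 0))\{c} :: -b-> t3, -b-> t4
  t2 = b.(b.0)\{c} | a.(b.0 | (0 + 0))\{c} :: -a-> t3, -b-> t5
  t3 = b.(b.0)\{c} | (b.0 | (0 + 0))\{c} :: -b-> t6, -b-> t7
  t4 = b.b.(b.0)\{c} | (0 | (0 + 0))\{c} :: -b-> t7
  t5 = (b.0)\{c} | a.(b.0 | (0 + 0))\{c} :: -a-> t6, -b-> t8
  t6 = (b.0)\{c} | (b.0 | (0 + 0))\{c} :: -b-> t10, -b-> t9
  t7 = b.(b.0)\{c} | (0 | (0 + 0))\{c} :: -b-> t9
  t8 = 0\{c} | a.(b.0 | (0 + 0))\{c} :: -a-> t10
  t9 = (b.0)\{c} | (0 | (0 + 0))\{c} :: -b-> t11
  t10 = 0\{c} | (b.0 | (0 + 0))\{c} :: -b-> t11
  t11 = 0\{c} | (0 | (0 + 0))\{c} :: ·
Coarsest stable partition (strong bisimilarity classes):
  B0 = {s0, t0}
  B1 = {s1, t1}
  B2 = {s3, s4, t3, t4}
  B3 = {s6, s7, t6, t7}
  B4 = {s10, s9, t10, t9}
  B5 = {s11, t11}
  B6 = {s2, t2}
  B7 = {s5, t5}
  B8 = {s8, t8}
s0 ∈ B0, t0 ∈ B0 → same block
Bisimilar ⇒ trace-equivalent.

traces(P) = traces(Q)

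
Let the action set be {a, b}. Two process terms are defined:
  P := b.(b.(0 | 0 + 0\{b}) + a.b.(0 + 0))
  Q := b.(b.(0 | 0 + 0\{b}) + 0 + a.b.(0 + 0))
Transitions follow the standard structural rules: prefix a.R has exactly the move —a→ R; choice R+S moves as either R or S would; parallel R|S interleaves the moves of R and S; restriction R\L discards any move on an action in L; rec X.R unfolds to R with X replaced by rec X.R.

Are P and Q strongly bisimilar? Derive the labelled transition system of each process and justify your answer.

YES

LTS(P): 5 reachable states
  m0 = b.(b.(0 | 0 + 0\{b}) + a.b.(0 + 0)) :: ··b··> m1
  m1 = b.(0 | 0 + 0\{b}) + a.b.(0 + 0) :: ··a··> m2, ··b··> m3
  m2 = b.(0 + 0) :: ··b··> m4
  m3 = 0 | 0 + 0\{b} :: stopped
  m4 = 0 + 0 :: stopped
LTS(Q): 5 reachable states
  n0 = b.(b.(0 | 0 + 0\{b}) + 0 + a.b.(0 + 0)) :: ··b··> n1
  n1 = b.(0 | 0 + 0\{b}) + 0 + a.b.(0 + 0) :: ··a··> n2, ··b··> n3
  n2 = b.(0 + 0) :: ··b··> n4
  n3 = 0 | 0 + 0\{b} :: stopped
  n4 = 0 + 0 :: stopped
Partition-refinement fixed point:
  B0 = {m0, n0}
  B1 = {m1, n1}
  B2 = {m2, n2}
  B3 = {m3, m4, n3, n4}
m0 ∈ B0, n0 ∈ B0 → same block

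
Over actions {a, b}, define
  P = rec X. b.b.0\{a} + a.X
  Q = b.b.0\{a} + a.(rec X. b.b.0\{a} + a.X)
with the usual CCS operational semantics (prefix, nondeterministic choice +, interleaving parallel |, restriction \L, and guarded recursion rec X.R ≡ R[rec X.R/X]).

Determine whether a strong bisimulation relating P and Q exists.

YES

Reachable graph of P (3 states):
  u0 = rec X. b.b.0\{a} + a.X :: —a→ u0, —b→ u1
  u1 = b.0\{a} :: —b→ u2
  u2 = 0\{a} :: ∅
Reachable graph of Q (4 states):
  v0 = b.b.0\{a} + a.(rec X. b.b.0\{a} + a.X) :: —a→ v1, —b→ v2
  v1 = rec X. b.b.0\{a} + a.X :: —a→ v1, —b→ v2
  v2 = b.0\{a} :: —b→ v3
  v3 = 0\{a} :: ∅
Partition-refinement fixed point:
  B0 = {u0, v0, v1}
  B1 = {u1, v2}
  B2 = {u2, v3}
u0 ∈ B0, v0 ∈ B0 → same block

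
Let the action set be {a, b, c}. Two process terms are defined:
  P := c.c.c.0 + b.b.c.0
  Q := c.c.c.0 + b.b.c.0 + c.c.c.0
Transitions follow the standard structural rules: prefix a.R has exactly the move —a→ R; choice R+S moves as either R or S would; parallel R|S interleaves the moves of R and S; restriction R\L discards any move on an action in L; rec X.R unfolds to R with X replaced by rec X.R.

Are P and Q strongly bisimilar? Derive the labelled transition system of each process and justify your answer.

YES

LTS(P): 5 reachable states
  p0 = c.c.c.0 + b.b.c.0 → —b→ p1, —c→ p2
  p1 = b.c.0 → —b→ p3
  p2 = c.c.0 → —c→ p3
  p3 = c.0 → —c→ p4
  p4 = 0 → ∅
LTS(Q): 5 reachable states
  q0 = c.c.c.0 + b.b.c.0 + c.c.c.0 → —b→ q1, —c→ q2
  q1 = b.c.0 → —b→ q3
  q2 = c.c.0 → —c→ q3
  q3 = c.0 → —c→ q4
  q4 = 0 → ∅
Coarsest stable partition (strong bisimilarity classes):
  B0 = {p0, q0}
  B1 = {p2, q2}
  B2 = {p3, q3}
  B3 = {p4, q4}
  B4 = {p1, q1}
p0 ∈ B0, q0 ∈ B0 → same block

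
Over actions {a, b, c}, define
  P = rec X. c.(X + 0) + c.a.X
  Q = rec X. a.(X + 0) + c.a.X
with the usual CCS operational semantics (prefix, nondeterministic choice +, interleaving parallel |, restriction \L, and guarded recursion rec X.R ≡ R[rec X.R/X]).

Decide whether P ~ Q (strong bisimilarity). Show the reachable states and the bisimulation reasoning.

NO

LTS(P): 3 reachable states
  u0 = rec X. c.(X + 0) + c.a.X ⊢ ··c··> u1, ··c··> u2
  u1 = (rec X. c.(X + 0) + c.a.X) + 0 ⊢ ··c··> u1, ··c··> u2
  u2 = a.(rec X. c.(X + 0) + c.a.X) ⊢ ··a··> u0
LTS(Q): 3 reachable states
  v0 = rec X. a.(X + 0) + c.a.X ⊢ ··a··> v1, ··c··> v2
  v1 = (rec X. a.(X + 0) + c.a.X) + 0 ⊢ ··a··> v1, ··c··> v2
  v2 = a.(rec X. a.(X + 0) + c.a.X) ⊢ ··a··> v0
Coarsest stable partition (strong bisimilarity classes):
  B0 = {u0, u1}
  B1 = {u2}
  B2 = {v0, v1}
  B3 = {v2}
u0 ∈ B0, v0 ∈ B2 → different blocks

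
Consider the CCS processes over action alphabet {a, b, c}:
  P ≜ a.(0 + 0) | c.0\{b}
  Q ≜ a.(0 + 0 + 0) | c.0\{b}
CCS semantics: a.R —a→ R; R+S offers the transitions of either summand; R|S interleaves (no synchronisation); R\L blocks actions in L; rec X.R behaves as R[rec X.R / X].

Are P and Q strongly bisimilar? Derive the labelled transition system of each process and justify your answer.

bisimilar

P's transition system — 4 states:
  m0 = a.(0 + 0) | c.0\{b} ⊢ -a-> m1, -c-> m2
  m1 = (0 + 0) | c.0\{b} ⊢ -c-> m3
  m2 = a.(0 + 0) | 0\{b} ⊢ -a-> m3
  m3 = (0 + 0) | 0\{b} ⊢ (no moves)
Q's transition system — 4 states:
  n0 = a.(0 + 0 + 0) | c.0\{b} ⊢ -a-> n1, -c-> n2
  n1 = (0 + 0 + 0) | c.0\{b} ⊢ -c-> n3
  n2 = a.(0 + 0 + 0) | 0\{b} ⊢ -a-> n3
  n3 = (0 + 0 + 0) | 0\{b} ⊢ (no moves)
Coarsest stable partition (strong bisimilarity classes):
  B0 = {m0, n0}
  B1 = {m2, n2}
  B2 = {m3, n3}
  B3 = {m1, n1}
m0 ∈ B0, n0 ∈ B0 → same block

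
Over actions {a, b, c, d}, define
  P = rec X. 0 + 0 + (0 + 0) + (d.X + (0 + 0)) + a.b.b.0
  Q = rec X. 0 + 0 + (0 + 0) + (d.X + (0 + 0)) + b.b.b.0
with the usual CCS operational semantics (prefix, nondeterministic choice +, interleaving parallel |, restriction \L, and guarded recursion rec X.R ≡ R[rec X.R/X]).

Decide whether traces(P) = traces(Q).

trace-distinct — witness ⟨a⟩

P's transition system — 4 states:
  m0 = rec X. 0 + 0 + (0 + 0) + (d.X + (0 + 0)) + a.b.b.0 ⊢ ··a··> m1, ··d··> m0
  m1 = b.b.0 ⊢ ··b··> m2
  m2 = b.0 ⊢ ··b··> m3
  m3 = 0 ⊢ stopped
Q's transition system — 4 states:
  n0 = rec X. 0 + 0 + (0 + 0) + (d.X + (0 + 0)) + b.b.b.0 ⊢ ··b··> n1, ··d··> n0
  n1 = b.b.0 ⊢ ··b··> n2
  n2 = b.0 ⊢ ··b··> n3
  n3 = 0 ⊢ stopped
Run σ = ⟨a⟩ on P: start {m0}
  after a @ step 1: {m1}
  P completes σ.
Run σ = ⟨a⟩ on Q: start {n0}
  after a @ step 1: ∅  — Q cannot continue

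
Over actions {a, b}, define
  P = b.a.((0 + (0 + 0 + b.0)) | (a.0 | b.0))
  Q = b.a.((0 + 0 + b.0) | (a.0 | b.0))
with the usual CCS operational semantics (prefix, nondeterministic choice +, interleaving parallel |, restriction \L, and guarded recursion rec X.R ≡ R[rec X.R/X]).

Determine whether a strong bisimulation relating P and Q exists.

P ~ Q

LTS(P): 10 reachable states
  p0 = b.a.((0 + (0 + 0 + b.0)) | (a.0 | b.0)) ⊢ ··b··> p1
  p1 = a.((0 + (0 + 0 + b.0)) | (a.0 | b.0)) ⊢ ··a··> p2
  p2 = (0 + (0 + 0 + b.0)) | (a.0 | b.0) ⊢ ··a··> p3, ··b··> p4, ··b··> p5
  p3 = (0 + (0 + 0 + b.0)) | (0 | b.0) ⊢ ··b··> p6, ··b··> p7
  p4 = (0 + (0 + 0 + b.0)) | (a.0 | 0) ⊢ ··a··> p6, ··b··> p8
  p5 = 0 | (a.0 | b.0) ⊢ ··a··> p7, ··b··> p8
  p6 = (0 + (0 + 0 + b.0)) | (0 | 0) ⊢ ··b··> p9
  p7 = 0 | (0 | b.0) ⊢ ··b··> p9
  p8 = 0 | (a.0 | 0) ⊢ ··a··> p9
  p9 = 0 | (0 | 0) ⊢ ·
LTS(Q): 10 reachable states
  q0 = b.a.((0 + 0 + b.0) | (a.0 | b.0)) ⊢ ··b··> q1
  q1 = a.((0 + 0 + b.0) | (a.0 | b.0)) ⊢ ··a··> q2
  q2 = (0 + 0 + b.0) | (a.0 | b.0) ⊢ ··a··> q3, ··b··> q4, ··b··> q5
  q3 = (0 + 0 + b.0) | (0 | b.0) ⊢ ··b··> q6, ··b··> q7
  q4 = (0 + 0 + b.0) | (a.0 | 0) ⊢ ··a··> q6, ··b··> q8
  q5 = 0 | (a.0 | b.0) ⊢ ··a··> q7, ··b··> q8
  q6 = (0 + 0 + b.0) | (0 | 0) ⊢ ··b··> q9
  q7 = 0 | (0 | b.0) ⊢ ··b··> q9
  q8 = 0 | (a.0 | 0) ⊢ ··a··> q9
  q9 = 0 | (0 | 0) ⊢ ·
Bisimilarity quotient blocks:
  B0 = {p0, q0}
  B1 = {p1, q1}
  B2 = {p2, q2}
  B3 = {p3, q3}
  B4 = {p6, p7, q6, q7}
  B5 = {p9, q9}
  B6 = {p4, p5, q4, q5}
  B7 = {p8, q8}
p0 ∈ B0, q0 ∈ B0 → same block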